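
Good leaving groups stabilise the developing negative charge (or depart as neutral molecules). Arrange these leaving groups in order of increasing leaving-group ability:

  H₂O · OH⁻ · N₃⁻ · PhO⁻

A good leaving group is a weak base: the lower the pKₐ of its conjugate acid, the more readily it departs.
H₂O: pKₐ(H₃O⁺) ≈ -1.7
N₃⁻: pKₐ(HN₃) ≈ 4.7
PhO⁻: pKₐ(C₆H₅OH (phenol)) ≈ 10
OH⁻: pKₐ(H₂O) ≈ 15.7
The question asks for worst first, so the sequence is read in increasing leaving-group ability.

OH⁻ < PhO⁻ < N₃⁻ < H₂O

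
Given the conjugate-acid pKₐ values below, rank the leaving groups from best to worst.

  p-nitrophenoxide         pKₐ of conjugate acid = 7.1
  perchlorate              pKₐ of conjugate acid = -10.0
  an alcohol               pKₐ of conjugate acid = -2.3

perchlorate > an alcohol > p-nitrophenoxide

Lower conjugate-acid pKₐ ⇒ weaker base ⇒ better leaving group.
Sorting by the given values: perchlorate (-10.0), an alcohol (-2.3), p-nitrophenoxide (7.1).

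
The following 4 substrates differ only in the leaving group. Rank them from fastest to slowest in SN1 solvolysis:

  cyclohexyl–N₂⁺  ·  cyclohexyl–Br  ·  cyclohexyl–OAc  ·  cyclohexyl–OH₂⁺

Same R in every case — rank the leaving groups.
A good leaving group is a weak base: the lower the pKₐ of its conjugate acid, the more readily it departs.
cyclohexyl–N₂⁺ loses N₂: no meaningful conjugate acid; N₂ departs as an exceptionally stable neutral molecule
cyclohexyl–Br loses Br⁻: pKₐ(HBr) ≈ -9
cyclohexyl–OH₂⁺ loses H₂O: pKₐ(H₃O⁺) ≈ -1.7
cyclohexyl–OAc loses AcO⁻: pKₐ(CH₃COOH) ≈ 4.8

cyclohexyl–N₂⁺ > cyclohexyl–Br > cyclohexyl–OH₂⁺ > cyclohexyl–OAc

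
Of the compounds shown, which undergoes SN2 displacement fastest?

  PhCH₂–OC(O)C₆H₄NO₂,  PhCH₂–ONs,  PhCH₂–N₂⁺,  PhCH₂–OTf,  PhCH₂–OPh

PhCH₂–N₂⁺

Same R in every case — rank the leaving groups.
The more stable X⁻ (or X) is on its own — i.e. the weaker a base it is — the better a leaving group it makes.
PhCH₂–N₂⁺ loses N₂: no meaningful conjugate acid; N₂ departs as an exceptionally stable neutral molecule
PhCH₂–OTf loses OTf⁻: pKₐ(CF₃SO₃H (triflic acid)) ≈ -14
PhCH₂–ONs loses ONs⁻: pKₐ(p-O₂NC₆H₄SO₃H) ≈ -3.5
PhCH₂–OC(O)C₆H₄NO₂ loses p-O₂N–C₆H₄–COO⁻: pKₐ(p-nitrobenzoic acid) ≈ 3.4
PhCH₂–OPh loses PhO⁻: pKₐ(C₆H₅OH (phenol)) ≈ 10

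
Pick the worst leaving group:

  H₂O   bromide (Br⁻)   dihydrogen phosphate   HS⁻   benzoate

A good leaving group is a weak base: the lower the pKₐ of its conjugate acid, the more readily it departs.
bromide (Br⁻): pKₐ(HBr) ≈ -9
H₂O: pKₐ(H₃O⁺) ≈ -1.7
dihydrogen phosphate: pKₐ(H₃PO₄) ≈ 2.1
benzoate: pKₐ(C₆H₅COOH) ≈ 4.2
HS⁻: pKₐ(H₂S) ≈ 7

HS⁻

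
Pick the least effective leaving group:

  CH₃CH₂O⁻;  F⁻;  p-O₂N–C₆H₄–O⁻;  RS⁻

Leaving-group ability tracks the stability of the departed species; conjugate-acid pKₐ is the usual yardstick (lower pKₐ → better LG).
F⁻: pKₐ(HF) ≈ 3.2
p-O₂N–C₆H₄–O⁻: pKₐ(p-nitrophenol) ≈ 7.2
RS⁻: pKₐ(RSH (a thiol)) ≈ 10.5
CH₃CH₂O⁻: pKₐ(CH₃CH₂OH) ≈ 16

CH₃CH₂O⁻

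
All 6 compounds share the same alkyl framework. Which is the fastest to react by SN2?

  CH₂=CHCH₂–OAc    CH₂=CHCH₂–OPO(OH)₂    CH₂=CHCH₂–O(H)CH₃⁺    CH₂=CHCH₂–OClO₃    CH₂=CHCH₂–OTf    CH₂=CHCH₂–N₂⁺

CH₂=CHCH₂–N₂⁺

With the same alkyl group throughout, only the leaving group differentiates the rates.
A good leaving group is a weak base: the lower the pKₐ of its conjugate acid, the more readily it departs.
CH₂=CHCH₂–N₂⁺ loses N₂: no meaningful conjugate acid; N₂ departs as an exceptionally stable neutral molecule
CH₂=CHCH₂–OTf loses OTf⁻: pKₐ(CF₃SO₃H (triflic acid)) ≈ -14
CH₂=CHCH₂–OClO₃ loses ClO₄⁻: pKₐ(HClO₄) ≈ -10
CH₂=CHCH₂–O(H)CH₃⁺ loses R'OH: pKₐ(R'OH₂⁺) ≈ -2.4
CH₂=CHCH₂–OPO(OH)₂ loses H₂PO₄⁻: pKₐ(H₃PO₄) ≈ 2.1
CH₂=CHCH₂–OAc loses AcO⁻: pKₐ(CH₃COOH) ≈ 4.8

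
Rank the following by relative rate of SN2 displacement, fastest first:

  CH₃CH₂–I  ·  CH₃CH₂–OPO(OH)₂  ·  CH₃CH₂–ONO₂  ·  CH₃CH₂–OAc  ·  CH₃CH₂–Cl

Identical carbon frameworks mean the comparison reduces to leaving-group quality.
A good leaving group is a weak base: the lower the pKₐ of its conjugate acid, the more readily it departs.
CH₃CH₂–I loses I⁻: pKₐ(HI) ≈ -10
CH₃CH₂–Cl loses Cl⁻: pKₐ(HCl) ≈ -7
CH₃CH₂–ONO₂ loses NO₃⁻: pKₐ(HNO₃) ≈ -1.3
CH₃CH₂–OPO(OH)₂ loses H₂PO₄⁻: pKₐ(H₃PO₄) ≈ 2.1
CH₃CH₂–OAc loses AcO⁻: pKₐ(CH₃COOH) ≈ 4.8

CH₃CH₂–I > CH₃CH₂–Cl > CH₃CH₂–ONO₂ > CH₃CH₂–OPO(OH)₂ > CH₃CH₂–OAc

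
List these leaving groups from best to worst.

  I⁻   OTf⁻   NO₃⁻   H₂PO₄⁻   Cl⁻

OTf⁻ > I⁻ > Cl⁻ > NO₃⁻ > H₂PO₄⁻

Leaving-group ability tracks the stability of the departed species; conjugate-acid pKₐ is the usual yardstick (lower pKₐ → better LG).
OTf⁻: pKₐ(CF₃SO₃H (triflic acid)) ≈ -14
I⁻: pKₐ(HI) ≈ -10 — large, highly polarisable; very weak base
Cl⁻: pKₐ(HCl) ≈ -7 — moderately weak base
NO₃⁻: pKₐ(HNO₃) ≈ -1.3
H₂PO₄⁻: pKₐ(H₃PO₄) ≈ 2.1 — moderate base; biological leaving group after further activation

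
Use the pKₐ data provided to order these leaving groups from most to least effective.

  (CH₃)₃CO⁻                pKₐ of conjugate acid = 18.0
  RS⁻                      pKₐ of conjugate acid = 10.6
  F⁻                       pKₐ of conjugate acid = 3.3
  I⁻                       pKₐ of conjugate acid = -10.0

I⁻ > F⁻ > RS⁻ > (CH₃)₃CO⁻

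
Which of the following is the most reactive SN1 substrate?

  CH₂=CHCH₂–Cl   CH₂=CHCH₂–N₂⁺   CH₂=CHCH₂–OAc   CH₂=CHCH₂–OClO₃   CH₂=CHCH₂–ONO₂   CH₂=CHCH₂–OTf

Identical carbon frameworks mean the comparison reduces to leaving-group quality.
The more stable X⁻ (or X) is on its own — i.e. the weaker a base it is — the better a leaving group it makes.
CH₂=CHCH₂–N₂⁺ loses N₂: no meaningful conjugate acid; N₂ departs as an exceptionally stable neutral molecule
CH₂=CHCH₂–OTf loses OTf⁻: pKₐ(CF₃SO₃H (triflic acid)) ≈ -14
CH₂=CHCH₂–OClO₃ loses ClO₄⁻: pKₐ(HClO₄) ≈ -10
CH₂=CHCH₂–Cl loses Cl⁻: pKₐ(HCl) ≈ -7
CH₂=CHCH₂–ONO₂ loses NO₃⁻: pKₐ(HNO₃) ≈ -1.3
CH₂=CHCH₂–OAc loses AcO⁻: pKₐ(CH₃COOH) ≈ 4.8

CH₂=CHCH₂–N₂⁺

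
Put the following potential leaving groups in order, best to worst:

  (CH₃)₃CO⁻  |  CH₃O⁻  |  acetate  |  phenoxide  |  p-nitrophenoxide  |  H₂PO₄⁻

H₂PO₄⁻ > acetate > p-nitrophenoxide > phenoxide > CH₃O⁻ > (CH₃)₃CO⁻

H₂PO₄⁻: pKₐ(H₃PO₄) ≈ 2.1
acetate: pKₐ(CH₃COOH) ≈ 4.8
p-nitrophenoxide: pKₐ(p-nitrophenol) ≈ 7.2
phenoxide: pKₐ(C₆H₅OH (phenol)) ≈ 10
CH₃O⁻: pKₐ(CH₃OH) ≈ 15.5
(CH₃)₃CO⁻: pKₐ(t-BuOH) ≈ 18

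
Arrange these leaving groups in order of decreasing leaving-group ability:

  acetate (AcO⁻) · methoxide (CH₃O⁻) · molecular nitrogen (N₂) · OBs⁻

molecular nitrogen (N₂) > OBs⁻ > acetate (AcO⁻) > methoxide (CH₃O⁻)

molecular nitrogen (N₂): no meaningful conjugate acid; N₂ departs as an exceptionally stable neutral molecule
OBs⁻: pKₐ(p-BrC₆H₄SO₃H) ≈ -2.8
acetate (AcO⁻): pKₐ(CH₃COOH) ≈ 4.8
methoxide (CH₃O⁻): pKₐ(CH₃OH) ≈ 15.5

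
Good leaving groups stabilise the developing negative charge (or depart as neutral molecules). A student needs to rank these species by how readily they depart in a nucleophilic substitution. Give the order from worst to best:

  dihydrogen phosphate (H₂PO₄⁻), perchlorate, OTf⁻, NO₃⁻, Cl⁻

A good leaving group is a weak base: the lower the pKₐ of its conjugate acid, the more readily it departs.
OTf⁻: pKₐ(CF₃SO₃H (triflic acid)) ≈ -14 — charge spread over three oxygens and a CF₃ group; the premier leaving group in synthesis
perchlorate: pKₐ(HClO₄) ≈ -10 — extremely weak base; rarely used for safety reasons
Cl⁻: pKₐ(HCl) ≈ -7 — moderately weak base
NO₃⁻: pKₐ(HNO₃) ≈ -1.3 — resonance-delocalised over three oxygens
dihydrogen phosphate (H₂PO₄⁻): pKₐ(H₃PO₄) ≈ 2.1
Reversing gives the worst-to-best order requested.

dihydrogen phosphate (H₂PO₄⁻) < NO₃⁻ < Cl⁻ < perchlorate < OTf⁻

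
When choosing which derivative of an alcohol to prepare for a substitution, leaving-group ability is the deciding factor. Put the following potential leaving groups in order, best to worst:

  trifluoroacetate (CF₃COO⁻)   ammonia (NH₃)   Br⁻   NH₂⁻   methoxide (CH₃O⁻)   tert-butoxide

Br⁻ > trifluoroacetate (CF₃COO⁻) > ammonia (NH₃) > methoxide (CH₃O⁻) > tert-butoxide > NH₂⁻

The more stable X⁻ (or X) is on its own — i.e. the weaker a base it is — the better a leaving group it makes.
Br⁻: pKₐ(HBr) ≈ -9 — weak base; good leaving group
trifluoroacetate (CF₃COO⁻): pKₐ(CF₃COOH) ≈ 0.2
ammonia (NH₃): pKₐ(NH₄⁺) ≈ 9.2 — neutral but moderately basic; leaves from R–NH₃⁺
methoxide (CH₃O⁻): pKₐ(CH₃OH) ≈ 15.5
tert-butoxide: pKₐ(t-BuOH) ≈ 18 — bulky, strongly basic alkoxide
NH₂⁻: pKₐ(NH₃) ≈ 38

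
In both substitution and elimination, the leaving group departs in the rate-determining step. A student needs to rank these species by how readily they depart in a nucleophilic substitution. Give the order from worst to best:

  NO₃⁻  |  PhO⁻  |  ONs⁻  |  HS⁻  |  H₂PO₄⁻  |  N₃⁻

PhO⁻ < HS⁻ < N₃⁻ < H₂PO₄⁻ < NO₃⁻ < ONs⁻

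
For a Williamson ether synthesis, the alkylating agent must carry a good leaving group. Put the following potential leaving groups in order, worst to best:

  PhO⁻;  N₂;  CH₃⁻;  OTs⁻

N₂: no meaningful conjugate acid; N₂ departs as an exceptionally stable neutral molecule
OTs⁻: pKₐ(p-CH₃C₆H₄SO₃H (TsOH)) ≈ -2.8 — resonance-delocalised arenesulfonate
PhO⁻: pKₐ(C₆H₅OH (phenol)) ≈ 10 — resonance into the ring helps, but still a poor LG
CH₃⁻: pKₐ(CH₄) ≈ 48 — unstabilised carbanion; the worst conceivable leaving group
The question asks for worst first, so the sequence is read in increasing leaving-group ability.

CH₃⁻ < PhO⁻ < OTs⁻ < N₂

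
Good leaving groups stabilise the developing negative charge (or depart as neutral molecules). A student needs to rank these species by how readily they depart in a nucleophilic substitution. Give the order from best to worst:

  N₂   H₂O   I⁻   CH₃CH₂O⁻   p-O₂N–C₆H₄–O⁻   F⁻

N₂: no meaningful conjugate acid; N₂ departs as an exceptionally stable neutral molecule
I⁻: pKₐ(HI) ≈ -10
H₂O: pKₐ(H₃O⁺) ≈ -1.7
F⁻: pKₐ(HF) ≈ 3.2 — small and strongly basic; the poor halide leaving group
p-O₂N–C₆H₄–O⁻: pKₐ(p-nitrophenol) ≈ 7.2 — nitro group delocalises the charge; the classic chromogenic LG
CH₃CH₂O⁻: pKₐ(CH₃CH₂OH) ≈ 16

N₂ > I⁻ > H₂O > F⁻ > p-O₂N–C₆H₄–O⁻ > CH₃CH₂O⁻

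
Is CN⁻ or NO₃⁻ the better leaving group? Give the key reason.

NO₃⁻

NO₃⁻ is the better leaving group.
pKₐ(HNO₃) ≈ -1.3 versus pKₐ(HCN) ≈ 9.2: NO₃⁻ is the much weaker base.
Resonance-delocalised over three oxygens.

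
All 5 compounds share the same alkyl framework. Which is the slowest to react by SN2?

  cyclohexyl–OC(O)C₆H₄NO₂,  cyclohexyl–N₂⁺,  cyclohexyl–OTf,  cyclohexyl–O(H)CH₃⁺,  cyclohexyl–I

Identical carbon frameworks mean the comparison reduces to leaving-group quality.
The more stable X⁻ (or X) is on its own — i.e. the weaker a base it is — the better a leaving group it makes.
cyclohexyl–N₂⁺ loses N₂: no meaningful conjugate acid; N₂ departs as an exceptionally stable neutral molecule
cyclohexyl–OTf loses OTf⁻: pKₐ(CF₃SO₃H (triflic acid)) ≈ -14
cyclohexyl–I loses I⁻: pKₐ(HI) ≈ -10
cyclohexyl–O(H)CH₃⁺ loses R'OH: pKₐ(R'OH₂⁺) ≈ -2.4
cyclohexyl–OC(O)C₆H₄NO₂ loses p-O₂N–C₆H₄–COO⁻: pKₐ(p-nitrobenzoic acid) ≈ 3.4

cyclohexyl–OC(O)C₆H₄NO₂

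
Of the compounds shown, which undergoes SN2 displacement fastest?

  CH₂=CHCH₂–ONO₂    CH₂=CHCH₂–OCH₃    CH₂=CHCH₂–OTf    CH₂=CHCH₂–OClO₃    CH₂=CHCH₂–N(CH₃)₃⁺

Identical carbon frameworks mean the comparison reduces to leaving-group quality.
The more stable X⁻ (or X) is on its own — i.e. the weaker a base it is — the better a leaving group it makes.
CH₂=CHCH₂–OTf loses OTf⁻: pKₐ(CF₃SO₃H (triflic acid)) ≈ -14
CH₂=CHCH₂–OClO₃ loses ClO₄⁻: pKₐ(HClO₄) ≈ -10
CH₂=CHCH₂–ONO₂ loses NO₃⁻: pKₐ(HNO₃) ≈ -1.3
CH₂=CHCH₂–N(CH₃)₃⁺ loses NR'₃: pKₐ(R'₃NH⁺) ≈ 10.7
CH₂=CHCH₂–OCH₃ loses CH₃O⁻: pKₐ(CH₃OH) ≈ 15.5

CH₂=CHCH₂–OTf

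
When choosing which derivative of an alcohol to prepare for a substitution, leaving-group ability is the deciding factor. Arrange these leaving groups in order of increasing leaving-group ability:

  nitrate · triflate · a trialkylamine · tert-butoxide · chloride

tert-butoxide < a trialkylamine < nitrate < chloride < triflate

A good leaving group is a weak base: the lower the pKₐ of its conjugate acid, the more readily it departs.
triflate: pKₐ(CF₃SO₃H (triflic acid)) ≈ -14
chloride: pKₐ(HCl) ≈ -7
nitrate: pKₐ(HNO₃) ≈ -1.3
a trialkylamine: pKₐ(R'₃NH⁺) ≈ 10.7
tert-butoxide: pKₐ(t-BuOH) ≈ 18
Reversing gives the worst-to-best order requested.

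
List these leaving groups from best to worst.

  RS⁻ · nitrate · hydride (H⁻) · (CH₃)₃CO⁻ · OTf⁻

OTf⁻ > nitrate > RS⁻ > (CH₃)₃CO⁻ > hydride (H⁻)

OTf⁻: pKₐ(CF₃SO₃H (triflic acid)) ≈ -14
nitrate: pKₐ(HNO₃) ≈ -1.3 — resonance-delocalised over three oxygens
RS⁻: pKₐ(RSH (a thiol)) ≈ 10.5
(CH₃)₃CO⁻: pKₐ(t-BuOH) ≈ 18 — bulky, strongly basic alkoxide
hydride (H⁻): pKₐ(H₂) ≈ 36 — extremely strong base; leaves only in special hydride-transfer contexts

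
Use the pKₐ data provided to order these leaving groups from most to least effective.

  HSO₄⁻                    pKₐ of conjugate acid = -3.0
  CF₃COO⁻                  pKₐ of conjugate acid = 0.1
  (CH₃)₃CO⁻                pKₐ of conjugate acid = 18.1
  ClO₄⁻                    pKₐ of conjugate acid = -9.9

ClO₄⁻ > HSO₄⁻ > CF₃COO⁻ > (CH₃)₃CO⁻

Lower conjugate-acid pKₐ ⇒ weaker base ⇒ better leaving group.
Sorting by the given values: ClO₄⁻ (-9.9), HSO₄⁻ (-3.0), CF₃COO⁻ (0.1), (CH₃)₃CO⁻ (18.1).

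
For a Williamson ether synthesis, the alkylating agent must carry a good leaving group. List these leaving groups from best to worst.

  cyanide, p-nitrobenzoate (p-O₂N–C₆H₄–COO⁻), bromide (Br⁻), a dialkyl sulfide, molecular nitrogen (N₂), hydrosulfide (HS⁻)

The more stable X⁻ (or X) is on its own — i.e. the weaker a base it is — the better a leaving group it makes.
molecular nitrogen (N₂): no meaningful conjugate acid; N₂ departs as an exceptionally stable neutral molecule
bromide (Br⁻): pKₐ(HBr) ≈ -9
a dialkyl sulfide: pKₐ(R'₂SH⁺) ≈ -7
p-nitrobenzoate (p-O₂N–C₆H₄–COO⁻): pKₐ(p-nitrobenzoic acid) ≈ 3.4
hydrosulfide (HS⁻): pKₐ(H₂S) ≈ 7
cyanide: pKₐ(HCN) ≈ 9.2

molecular nitrogen (N₂) > bromide (Br⁻) > a dialkyl sulfide > p-nitrobenzoate (p-O₂N–C₆H₄–COO⁻) > hydrosulfide (HS⁻) > cyanide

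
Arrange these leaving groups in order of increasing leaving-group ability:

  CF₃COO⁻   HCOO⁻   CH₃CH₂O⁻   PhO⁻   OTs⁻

CH₃CH₂O⁻ < PhO⁻ < HCOO⁻ < CF₃COO⁻ < OTs⁻

Rank by basicity of the departing species: weakest base leaves most easily.
OTs⁻: pKₐ(p-CH₃C₆H₄SO₃H (TsOH)) ≈ -2.8
CF₃COO⁻: pKₐ(CF₃COOH) ≈ 0.2 — strongly electron-withdrawing CF₃ stabilises the carboxylate
HCOO⁻: pKₐ(HCOOH) ≈ 3.8 — resonance-stabilised carboxylate
PhO⁻: pKₐ(C₆H₅OH (phenol)) ≈ 10 — resonance into the ring helps, but still a poor LG
CH₃CH₂O⁻: pKₐ(CH₃CH₂OH) ≈ 16 — strong base; alkoxides do not leave unassisted
Listed from poorest to best leaving group as asked.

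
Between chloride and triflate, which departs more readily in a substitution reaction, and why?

triflate is the better leaving group.
pKₐ(CF₃SO₃H (triflic acid)) ≈ -14 versus pKₐ(HCl) ≈ -7: triflate is the much weaker base.
Charge spread over three oxygens and a CF₃ group; the premier leaving group in synthesis.

triflate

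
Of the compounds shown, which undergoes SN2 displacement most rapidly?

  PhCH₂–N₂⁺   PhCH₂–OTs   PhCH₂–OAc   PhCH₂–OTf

PhCH₂–N₂⁺

With the same alkyl group throughout, only the leaving group differentiates the rates.
A good leaving group is a weak base: the lower the pKₐ of its conjugate acid, the more readily it departs.
PhCH₂–N₂⁺ loses N₂: no meaningful conjugate acid; N₂ departs as an exceptionally stable neutral molecule
PhCH₂–OTf loses OTf⁻: pKₐ(CF₃SO₃H (triflic acid)) ≈ -14
PhCH₂–OTs loses OTs⁻: pKₐ(p-CH₃C₆H₄SO₃H (TsOH)) ≈ -2.8
PhCH₂–OAc loses AcO⁻: pKₐ(CH₃COOH) ≈ 4.8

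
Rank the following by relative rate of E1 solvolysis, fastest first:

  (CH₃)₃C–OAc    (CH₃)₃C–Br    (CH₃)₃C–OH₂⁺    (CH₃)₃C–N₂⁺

With the same alkyl group throughout, only the leaving group differentiates the rates.
Leaving-group ability tracks the stability of the departed species; conjugate-acid pKₐ is the usual yardstick (lower pKₐ → better LG).
(CH₃)₃C–N₂⁺ loses N₂: no meaningful conjugate acid; N₂ departs as an exceptionally stable neutral molecule
(CH₃)₃C–Br loses Br⁻: pKₐ(HBr) ≈ -9
(CH₃)₃C–OH₂⁺ loses H₂O: pKₐ(H₃O⁺) ≈ -1.7
(CH₃)₃C–OAc loses AcO⁻: pKₐ(CH₃COOH) ≈ 4.8

(CH₃)₃C–N₂⁺ > (CH₃)₃C–Br > (CH₃)₃C–OH₂⁺ > (CH₃)₃C–OAc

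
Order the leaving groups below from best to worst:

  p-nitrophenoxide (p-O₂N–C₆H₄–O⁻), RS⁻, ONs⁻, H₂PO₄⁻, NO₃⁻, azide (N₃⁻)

ONs⁻ > NO₃⁻ > H₂PO₄⁻ > azide (N₃⁻) > p-nitrophenoxide (p-O₂N–C₆H₄–O⁻) > RS⁻

The more stable X⁻ (or X) is on its own — i.e. the weaker a base it is — the better a leaving group it makes.
ONs⁻: pKₐ(p-O₂NC₆H₄SO₃H) ≈ -3.5 — p-nitro group further stabilises the sulfonate
NO₃⁻: pKₐ(HNO₃) ≈ -1.3 — resonance-delocalised over three oxygens
H₂PO₄⁻: pKₐ(H₃PO₄) ≈ 2.1 — moderate base; biological leaving group after further activation
azide (N₃⁻): pKₐ(HN₃) ≈ 4.7 — linear, resonance-stabilised
p-nitrophenoxide (p-O₂N–C₆H₄–O⁻): pKₐ(p-nitrophenol) ≈ 7.2
RS⁻: pKₐ(RSH (a thiol)) ≈ 10.5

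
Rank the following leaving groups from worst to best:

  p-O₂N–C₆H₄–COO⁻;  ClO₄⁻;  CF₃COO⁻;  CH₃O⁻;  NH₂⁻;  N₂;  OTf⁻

NH₂⁻ < CH₃O⁻ < p-O₂N–C₆H₄–COO⁻ < CF₃COO⁻ < ClO₄⁻ < OTf⁻ < N₂

N₂: no meaningful conjugate acid; N₂ departs as an exceptionally stable neutral molecule
OTf⁻: pKₐ(CF₃SO₃H (triflic acid)) ≈ -14
ClO₄⁻: pKₐ(HClO₄) ≈ -10
CF₃COO⁻: pKₐ(CF₃COOH) ≈ 0.2
p-O₂N–C₆H₄–COO⁻: pKₐ(p-nitrobenzoic acid) ≈ 3.4
CH₃O⁻: pKₐ(CH₃OH) ≈ 15.5 — strong base; alkoxides do not leave unassisted
NH₂⁻: pKₐ(NH₃) ≈ 38 — extremely strong base; never a leaving group
The question asks for worst first, so the sequence is read in increasing leaving-group ability.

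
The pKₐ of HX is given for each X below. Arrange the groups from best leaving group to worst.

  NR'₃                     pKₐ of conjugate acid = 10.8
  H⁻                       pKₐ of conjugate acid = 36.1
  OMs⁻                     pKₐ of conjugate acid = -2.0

OMs⁻ > NR'₃ > H⁻

Lower conjugate-acid pKₐ ⇒ weaker base ⇒ better leaving group.
Sorting by the given values: OMs⁻ (-2.0), NR'₃ (10.8), H⁻ (36.1).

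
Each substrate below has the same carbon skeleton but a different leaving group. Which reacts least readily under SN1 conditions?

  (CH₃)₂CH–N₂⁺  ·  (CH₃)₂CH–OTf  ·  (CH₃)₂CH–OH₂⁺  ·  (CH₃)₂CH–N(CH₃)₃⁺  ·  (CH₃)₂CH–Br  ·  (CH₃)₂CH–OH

(CH₃)₂CH–OH

Identical carbon frameworks mean the comparison reduces to leaving-group quality.
Rank by basicity of the departing species: weakest base leaves most easily.
(CH₃)₂CH–N₂⁺ loses N₂: no meaningful conjugate acid; N₂ departs as an exceptionally stable neutral molecule
(CH₃)₂CH–OTf loses OTf⁻: pKₐ(CF₃SO₃H (triflic acid)) ≈ -14
(CH₃)₂CH–Br loses Br⁻: pKₐ(HBr) ≈ -9
(CH₃)₂CH–OH₂⁺ loses H₂O: pKₐ(H₃O⁺) ≈ -1.7
(CH₃)₂CH–N(CH₃)₃⁺ loses NR'₃: pKₐ(R'₃NH⁺) ≈ 10.7
(CH₃)₂CH–OH loses OH⁻: pKₐ(H₂O) ≈ 15.7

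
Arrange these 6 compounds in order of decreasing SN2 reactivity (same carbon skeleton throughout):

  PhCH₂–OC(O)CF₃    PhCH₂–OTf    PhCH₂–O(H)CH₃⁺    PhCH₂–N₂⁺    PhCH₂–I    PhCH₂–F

PhCH₂–N₂⁺ > PhCH₂–OTf > PhCH₂–I > PhCH₂–O(H)CH₃⁺ > PhCH₂–OC(O)CF₃ > PhCH₂–F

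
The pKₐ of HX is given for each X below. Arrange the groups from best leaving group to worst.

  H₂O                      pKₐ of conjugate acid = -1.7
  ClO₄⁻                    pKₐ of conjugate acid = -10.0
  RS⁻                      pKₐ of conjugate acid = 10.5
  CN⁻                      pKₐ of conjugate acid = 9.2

Lower conjugate-acid pKₐ ⇒ weaker base ⇒ better leaving group.
Sorting by the given values: ClO₄⁻ (-10.0), H₂O (-1.7), CN⁻ (9.2), RS⁻ (10.5).

ClO₄⁻ > H₂O > CN⁻ > RS⁻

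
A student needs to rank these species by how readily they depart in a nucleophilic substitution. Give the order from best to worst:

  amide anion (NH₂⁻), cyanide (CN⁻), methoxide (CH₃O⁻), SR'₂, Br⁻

Br⁻ > SR'₂ > cyanide (CN⁻) > methoxide (CH₃O⁻) > amide anion (NH₂⁻)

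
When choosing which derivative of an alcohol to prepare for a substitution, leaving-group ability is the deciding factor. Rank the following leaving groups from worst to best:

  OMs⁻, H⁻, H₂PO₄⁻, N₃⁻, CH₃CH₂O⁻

The more stable X⁻ (or X) is on its own — i.e. the weaker a base it is — the better a leaving group it makes.
OMs⁻: pKₐ(CH₃SO₃H (MsOH)) ≈ -1.9
H₂PO₄⁻: pKₐ(H₃PO₄) ≈ 2.1 — moderate base; biological leaving group after further activation
N₃⁻: pKₐ(HN₃) ≈ 4.7
CH₃CH₂O⁻: pKₐ(CH₃CH₂OH) ≈ 16
H⁻: pKₐ(H₂) ≈ 36 — extremely strong base; leaves only in special hydride-transfer contexts
Reversing gives the worst-to-best order requested.

H⁻ < CH₃CH₂O⁻ < N₃⁻ < H₂PO₄⁻ < OMs⁻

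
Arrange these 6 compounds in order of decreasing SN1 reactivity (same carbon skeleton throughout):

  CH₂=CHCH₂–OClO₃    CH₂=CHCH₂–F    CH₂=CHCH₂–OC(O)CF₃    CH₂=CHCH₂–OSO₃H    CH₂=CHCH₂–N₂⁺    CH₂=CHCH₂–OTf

The skeletons are identical, so relative rate is governed entirely by leaving-group ability.
Leaving-group ability tracks the stability of the departed species; conjugate-acid pKₐ is the usual yardstick (lower pKₐ → better LG).
CH₂=CHCH₂–N₂⁺ loses N₂: no meaningful conjugate acid; N₂ departs as an exceptionally stable neutral molecule
CH₂=CHCH₂–OTf loses OTf⁻: pKₐ(CF₃SO₃H (triflic acid)) ≈ -14
CH₂=CHCH₂–OClO₃ loses ClO₄⁻: pKₐ(HClO₄) ≈ -10
CH₂=CHCH₂–OSO₃H loses HSO₄⁻: pKₐ(H₂SO₄) ≈ -3
CH₂=CHCH₂–OC(O)CF₃ loses CF₃COO⁻: pKₐ(CF₃COOH) ≈ 0.2
CH₂=CHCH₂–F loses F⁻: pKₐ(HF) ≈ 3.2

CH₂=CHCH₂–N₂⁺ > CH₂=CHCH₂–OTf > CH₂=CHCH₂–OClO₃ > CH₂=CHCH₂–OSO₃H > CH₂=CHCH₂–OC(O)CF₃ > CH₂=CHCH₂–F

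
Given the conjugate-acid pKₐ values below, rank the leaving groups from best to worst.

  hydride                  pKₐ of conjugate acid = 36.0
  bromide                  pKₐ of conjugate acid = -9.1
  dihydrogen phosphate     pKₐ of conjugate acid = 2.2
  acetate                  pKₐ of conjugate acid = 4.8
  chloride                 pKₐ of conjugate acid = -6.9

bromide > chloride > dihydrogen phosphate > acetate > hydride

Lower conjugate-acid pKₐ ⇒ weaker base ⇒ better leaving group.
Sorting by the given values: bromide (-9.1), chloride (-6.9), dihydrogen phosphate (2.2), acetate (4.8), hydride (36.0).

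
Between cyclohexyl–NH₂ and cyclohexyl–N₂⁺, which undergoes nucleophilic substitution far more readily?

cyclohexyl–N₂⁺

From cyclohexyl–NH₂ the departing group would be NH₂⁻ (pKₐ(NH₃) ≈ 38). Extremely strong base; never a leaving group.
From cyclohexyl–N₂⁺ the leaving group is N₂ (no meaningful conjugate acid; N₂ departs as an exceptionally stable neutral molecule).
(In practice cyclohexyl–N₂⁺ is made from cyclohexyl–NH₂ by diazotisation (NaNO₂ / HCl, 0 °C), generating a diazonium salt that expels N₂.)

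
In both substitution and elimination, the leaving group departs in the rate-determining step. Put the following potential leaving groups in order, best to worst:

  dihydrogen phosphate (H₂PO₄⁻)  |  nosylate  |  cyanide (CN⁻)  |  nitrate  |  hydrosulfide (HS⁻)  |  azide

nosylate > nitrate > dihydrogen phosphate (H₂PO₄⁻) > azide > hydrosulfide (HS⁻) > cyanide (CN⁻)

nosylate: pKₐ(p-O₂NC₆H₄SO₃H) ≈ -3.5
nitrate: pKₐ(HNO₃) ≈ -1.3
dihydrogen phosphate (H₂PO₄⁻): pKₐ(H₃PO₄) ≈ 2.1
azide: pKₐ(HN₃) ≈ 4.7
hydrosulfide (HS⁻): pKₐ(H₂S) ≈ 7
cyanide (CN⁻): pKₐ(HCN) ≈ 9.2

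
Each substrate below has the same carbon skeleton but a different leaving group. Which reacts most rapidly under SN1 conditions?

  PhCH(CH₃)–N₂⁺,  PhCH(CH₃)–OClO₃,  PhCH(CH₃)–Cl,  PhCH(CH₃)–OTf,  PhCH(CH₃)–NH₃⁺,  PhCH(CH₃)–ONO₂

PhCH(CH₃)–N₂⁺

The skeletons are identical, so relative rate is governed entirely by leaving-group ability.
The more stable X⁻ (or X) is on its own — i.e. the weaker a base it is — the better a leaving group it makes.
PhCH(CH₃)–N₂⁺ loses N₂: no meaningful conjugate acid; N₂ departs as an exceptionally stable neutral molecule
PhCH(CH₃)–OTf loses OTf⁻: pKₐ(CF₃SO₃H (triflic acid)) ≈ -14
PhCH(CH₃)–OClO₃ loses ClO₄⁻: pKₐ(HClO₄) ≈ -10
PhCH(CH₃)–Cl loses Cl⁻: pKₐ(HCl) ≈ -7
PhCH(CH₃)–ONO₂ loses NO₃⁻: pKₐ(HNO₃) ≈ -1.3
PhCH(CH₃)–NH₃⁺ loses NH₃: pKₐ(NH₄⁺) ≈ 9.2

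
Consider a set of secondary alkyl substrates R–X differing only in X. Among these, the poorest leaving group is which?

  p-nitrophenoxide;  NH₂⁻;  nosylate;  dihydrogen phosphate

A good leaving group is a weak base: the lower the pKₐ of its conjugate acid, the more readily it departs.
nosylate: pKₐ(p-O₂NC₆H₄SO₃H) ≈ -3.5
dihydrogen phosphate: pKₐ(H₃PO₄) ≈ 2.1
p-nitrophenoxide: pKₐ(p-nitrophenol) ≈ 7.2
NH₂⁻: pKₐ(NH₃) ≈ 38

NH₂⁻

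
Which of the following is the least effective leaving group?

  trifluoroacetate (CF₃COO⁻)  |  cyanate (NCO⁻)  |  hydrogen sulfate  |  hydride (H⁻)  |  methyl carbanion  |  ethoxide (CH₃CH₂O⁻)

hydrogen sulfate: pKₐ(H₂SO₄) ≈ -3
trifluoroacetate (CF₃COO⁻): pKₐ(CF₃COOH) ≈ 0.2
cyanate (NCO⁻): pKₐ(HOCN) ≈ 3.5
ethoxide (CH₃CH₂O⁻): pKₐ(CH₃CH₂OH) ≈ 16
hydride (H⁻): pKₐ(H₂) ≈ 36
methyl carbanion: pKₐ(CH₄) ≈ 48

methyl carbanion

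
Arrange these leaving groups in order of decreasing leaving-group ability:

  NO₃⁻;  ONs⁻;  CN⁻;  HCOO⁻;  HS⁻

Rank by basicity of the departing species: weakest base leaves most easily.
ONs⁻: pKₐ(p-O₂NC₆H₄SO₃H) ≈ -3.5 — p-nitro group further stabilises the sulfonate
NO₃⁻: pKₐ(HNO₃) ≈ -1.3
HCOO⁻: pKₐ(HCOOH) ≈ 3.8 — resonance-stabilised carboxylate
HS⁻: pKₐ(H₂S) ≈ 7
CN⁻: pKₐ(HCN) ≈ 9.2 — sp carbon stabilises the charge somewhat, but still a poor LG

ONs⁻ > NO₃⁻ > HCOO⁻ > HS⁻ > CN⁻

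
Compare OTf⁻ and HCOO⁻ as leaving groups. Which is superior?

OTf⁻

OTf⁻ is the better leaving group.
pKₐ(CF₃SO₃H (triflic acid)) ≈ -14 versus pKₐ(HCOOH) ≈ 3.8: OTf⁻ is the much weaker base.
Charge spread over three oxygens and a CF₃ group; the premier leaving group in synthesis.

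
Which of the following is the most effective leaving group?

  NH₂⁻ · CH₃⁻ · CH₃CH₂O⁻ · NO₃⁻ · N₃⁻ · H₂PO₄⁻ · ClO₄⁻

ClO₄⁻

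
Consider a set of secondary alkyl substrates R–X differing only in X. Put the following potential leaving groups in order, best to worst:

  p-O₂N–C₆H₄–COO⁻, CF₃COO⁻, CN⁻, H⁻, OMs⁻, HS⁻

Leaving-group ability tracks the stability of the departed species; conjugate-acid pKₐ is the usual yardstick (lower pKₐ → better LG).
OMs⁻: pKₐ(CH₃SO₃H (MsOH)) ≈ -1.9
CF₃COO⁻: pKₐ(CF₃COOH) ≈ 0.2
p-O₂N–C₆H₄–COO⁻: pKₐ(p-nitrobenzoic acid) ≈ 3.4
HS⁻: pKₐ(H₂S) ≈ 7
CN⁻: pKₐ(HCN) ≈ 9.2
H⁻: pKₐ(H₂) ≈ 36

OMs⁻ > CF₃COO⁻ > p-O₂N–C₆H₄–COO⁻ > HS⁻ > CN⁻ > H⁻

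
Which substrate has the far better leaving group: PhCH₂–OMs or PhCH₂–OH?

PhCH₂–OMs

From PhCH₂–OH the departing group would be OH⁻ (pKₐ(H₂O) ≈ 15.7). Strong base; essentially never leaves without prior activation.
From PhCH₂–OMs the leaving group is OMs⁻ (pKₐ(CH₃SO₃H (MsOH)) ≈ -1.9). Resonance-delocalised alkanesulfonate.
(In practice PhCH₂–OMs is made from PhCH₂–OH by treatment with MsCl / Et₃N, converting the hydroxyl into a mesylate.)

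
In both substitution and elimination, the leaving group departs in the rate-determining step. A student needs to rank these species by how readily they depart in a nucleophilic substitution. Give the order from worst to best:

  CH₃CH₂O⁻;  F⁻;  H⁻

H⁻ < CH₃CH₂O⁻ < F⁻

F⁻: pKₐ(HF) ≈ 3.2
CH₃CH₂O⁻: pKₐ(CH₃CH₂OH) ≈ 16
H⁻: pKₐ(H₂) ≈ 36
Reversing gives the worst-to-best order requested.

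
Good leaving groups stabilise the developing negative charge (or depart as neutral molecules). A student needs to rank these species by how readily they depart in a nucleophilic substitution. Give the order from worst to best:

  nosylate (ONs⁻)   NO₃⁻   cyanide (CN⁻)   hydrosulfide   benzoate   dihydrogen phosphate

Leaving-group ability tracks the stability of the departed species; conjugate-acid pKₐ is the usual yardstick (lower pKₐ → better LG).
nosylate (ONs⁻): pKₐ(p-O₂NC₆H₄SO₃H) ≈ -3.5
NO₃⁻: pKₐ(HNO₃) ≈ -1.3 — resonance-delocalised over three oxygens
dihydrogen phosphate: pKₐ(H₃PO₄) ≈ 2.1 — moderate base; biological leaving group after further activation
benzoate: pKₐ(C₆H₅COOH) ≈ 4.2 — aryl carboxylate
hydrosulfide: pKₐ(H₂S) ≈ 7 — larger and more polarisable than the oxygen analogue
cyanide (CN⁻): pKₐ(HCN) ≈ 9.2 — sp carbon stabilises the charge somewhat, but still a poor LG
Listed from poorest to best leaving group as asked.

cyanide (CN⁻) < hydrosulfide < benzoate < dihydrogen phosphate < NO₃⁻ < nosylate (ONs⁻)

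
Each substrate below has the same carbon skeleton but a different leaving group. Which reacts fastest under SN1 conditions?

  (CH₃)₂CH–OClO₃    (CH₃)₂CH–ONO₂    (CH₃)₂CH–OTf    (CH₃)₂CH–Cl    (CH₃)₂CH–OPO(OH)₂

(CH₃)₂CH–OTf

Identical carbon frameworks mean the comparison reduces to leaving-group quality.
Rank by basicity of the departing species: weakest base leaves most easily.
(CH₃)₂CH–OTf loses OTf⁻: pKₐ(CF₃SO₃H (triflic acid)) ≈ -14
(CH₃)₂CH–OClO₃ loses ClO₄⁻: pKₐ(HClO₄) ≈ -10
(CH₃)₂CH–Cl loses Cl⁻: pKₐ(HCl) ≈ -7
(CH₃)₂CH–ONO₂ loses NO₃⁻: pKₐ(HNO₃) ≈ -1.3
(CH₃)₂CH–OPO(OH)₂ loses H₂PO₄⁻: pKₐ(H₃PO₄) ≈ 2.1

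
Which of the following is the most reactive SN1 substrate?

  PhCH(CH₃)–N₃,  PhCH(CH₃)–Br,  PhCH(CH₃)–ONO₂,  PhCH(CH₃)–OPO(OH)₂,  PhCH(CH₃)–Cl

With the same alkyl group throughout, only the leaving group differentiates the rates.
A good leaving group is a weak base: the lower the pKₐ of its conjugate acid, the more readily it departs.
PhCH(CH₃)–Br loses Br⁻: pKₐ(HBr) ≈ -9
PhCH(CH₃)–Cl loses Cl⁻: pKₐ(HCl) ≈ -7
PhCH(CH₃)–ONO₂ loses NO₃⁻: pKₐ(HNO₃) ≈ -1.3
PhCH(CH₃)–OPO(OH)₂ loses H₂PO₄⁻: pKₐ(H₃PO₄) ≈ 2.1
PhCH(CH₃)–N₃ loses N₃⁻: pKₐ(HN₃) ≈ 4.7

PhCH(CH₃)–Br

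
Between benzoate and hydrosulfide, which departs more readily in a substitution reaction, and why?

benzoate is the better leaving group.
pKₐ(C₆H₅COOH) ≈ 4.2 versus pKₐ(H₂S) ≈ 7: benzoate is the much weaker base.
Aryl carboxylate.

benzoate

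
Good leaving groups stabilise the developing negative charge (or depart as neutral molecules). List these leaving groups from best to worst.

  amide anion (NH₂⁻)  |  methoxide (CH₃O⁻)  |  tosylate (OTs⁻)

tosylate (OTs⁻) > methoxide (CH₃O⁻) > amide anion (NH₂⁻)

tosylate (OTs⁻): pKₐ(p-CH₃C₆H₄SO₃H (TsOH)) ≈ -2.8
methoxide (CH₃O⁻): pKₐ(CH₃OH) ≈ 15.5
amide anion (NH₂⁻): pKₐ(NH₃) ≈ 38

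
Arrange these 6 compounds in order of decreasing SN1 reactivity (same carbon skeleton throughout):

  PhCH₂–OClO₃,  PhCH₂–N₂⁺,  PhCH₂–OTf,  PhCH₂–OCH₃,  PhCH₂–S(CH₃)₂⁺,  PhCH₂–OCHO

Identical carbon frameworks mean the comparison reduces to leaving-group quality.
Rank by basicity of the departing species: weakest base leaves most easily.
PhCH₂–N₂⁺ loses N₂: no meaningful conjugate acid; N₂ departs as an exceptionally stable neutral molecule
PhCH₂–OTf loses OTf⁻: pKₐ(CF₃SO₃H (triflic acid)) ≈ -14
PhCH₂–OClO₃ loses ClO₄⁻: pKₐ(HClO₄) ≈ -10
PhCH₂–S(CH₃)₂⁺ loses SR'₂: pKₐ(R'₂SH⁺) ≈ -7
PhCH₂–OCHO loses HCOO⁻: pKₐ(HCOOH) ≈ 3.8
PhCH₂–OCH₃ loses CH₃O⁻: pKₐ(CH₃OH) ≈ 15.5

PhCH₂–N₂⁺ > PhCH₂–OTf > PhCH₂–OClO₃ > PhCH₂–S(CH₃)₂⁺ > PhCH₂–OCHO > PhCH₂–OCH₃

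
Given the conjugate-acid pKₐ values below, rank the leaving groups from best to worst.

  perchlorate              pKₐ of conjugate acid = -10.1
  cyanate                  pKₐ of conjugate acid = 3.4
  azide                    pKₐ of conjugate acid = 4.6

Lower conjugate-acid pKₐ ⇒ weaker base ⇒ better leaving group.
Sorting by the given values: perchlorate (-10.1), cyanate (3.4), azide (4.6).

perchlorate > cyanate > azide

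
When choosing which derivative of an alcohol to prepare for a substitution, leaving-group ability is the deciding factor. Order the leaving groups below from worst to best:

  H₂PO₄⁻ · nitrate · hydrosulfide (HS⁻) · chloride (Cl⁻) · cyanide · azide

Leaving-group ability tracks the stability of the departed species; conjugate-acid pKₐ is the usual yardstick (lower pKₐ → better LG).
chloride (Cl⁻): pKₐ(HCl) ≈ -7 — moderately weak base
nitrate: pKₐ(HNO₃) ≈ -1.3 — resonance-delocalised over three oxygens
H₂PO₄⁻: pKₐ(H₃PO₄) ≈ 2.1 — moderate base; biological leaving group after further activation
azide: pKₐ(HN₃) ≈ 4.7 — linear, resonance-stabilised
hydrosulfide (HS⁻): pKₐ(H₂S) ≈ 7 — larger and more polarisable than the oxygen analogue
cyanide: pKₐ(HCN) ≈ 9.2 — sp carbon stabilises the charge somewhat, but still a poor LG
Reversing gives the worst-to-best order requested.

cyanide < hydrosulfide (HS⁻) < azide < H₂PO₄⁻ < nitrate < chloride (Cl⁻)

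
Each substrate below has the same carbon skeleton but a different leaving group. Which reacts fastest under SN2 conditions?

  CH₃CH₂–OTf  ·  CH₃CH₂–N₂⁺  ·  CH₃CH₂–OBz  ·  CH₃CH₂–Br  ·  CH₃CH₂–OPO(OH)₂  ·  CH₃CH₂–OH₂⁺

Same R in every case — rank the leaving groups.
A good leaving group is a weak base: the lower the pKₐ of its conjugate acid, the more readily it departs.
CH₃CH₂–N₂⁺ loses N₂: no meaningful conjugate acid; N₂ departs as an exceptionally stable neutral molecule
CH₃CH₂–OTf loses OTf⁻: pKₐ(CF₃SO₃H (triflic acid)) ≈ -14
CH₃CH₂–Br loses Br⁻: pKₐ(HBr) ≈ -9
CH₃CH₂–OH₂⁺ loses H₂O: pKₐ(H₃O⁺) ≈ -1.7
CH₃CH₂–OPO(OH)₂ loses H₂PO₄⁻: pKₐ(H₃PO₄) ≈ 2.1
CH₃CH₂–OBz loses PhCOO⁻: pKₐ(C₆H₅COOH) ≈ 4.2

CH₃CH₂–N₂⁺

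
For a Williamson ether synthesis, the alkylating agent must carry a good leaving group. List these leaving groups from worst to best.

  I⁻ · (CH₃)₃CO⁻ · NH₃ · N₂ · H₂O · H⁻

H⁻ < (CH₃)₃CO⁻ < NH₃ < H₂O < I⁻ < N₂

Rank by basicity of the departing species: weakest base leaves most easily.
N₂: no meaningful conjugate acid; N₂ departs as an exceptionally stable neutral molecule
I⁻: pKₐ(HI) ≈ -10
H₂O: pKₐ(H₃O⁺) ≈ -1.7 — neutral; leaves from a protonated alcohol (R–OH₂⁺)
NH₃: pKₐ(NH₄⁺) ≈ 9.2 — neutral but moderately basic; leaves from R–NH₃⁺
(CH₃)₃CO⁻: pKₐ(t-BuOH) ≈ 18 — bulky, strongly basic alkoxide
H⁻: pKₐ(H₂) ≈ 36 — extremely strong base; leaves only in special hydride-transfer contexts
Reversing gives the worst-to-best order requested.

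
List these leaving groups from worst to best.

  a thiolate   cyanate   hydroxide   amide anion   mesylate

amide anion < hydroxide < a thiolate < cyanate < mesylate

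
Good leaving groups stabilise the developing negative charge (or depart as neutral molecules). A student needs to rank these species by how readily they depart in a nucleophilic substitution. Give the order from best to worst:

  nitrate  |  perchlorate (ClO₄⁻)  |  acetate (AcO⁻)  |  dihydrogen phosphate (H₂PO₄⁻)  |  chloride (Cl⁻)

A good leaving group is a weak base: the lower the pKₐ of its conjugate acid, the more readily it departs.
perchlorate (ClO₄⁻): pKₐ(HClO₄) ≈ -10
chloride (Cl⁻): pKₐ(HCl) ≈ -7
nitrate: pKₐ(HNO₃) ≈ -1.3
dihydrogen phosphate (H₂PO₄⁻): pKₐ(H₃PO₄) ≈ 2.1
acetate (AcO⁻): pKₐ(CH₃COOH) ≈ 4.8

perchlorate (ClO₄⁻) > chloride (Cl⁻) > nitrate > dihydrogen phosphate (H₂PO₄⁻) > acetate (AcO⁻)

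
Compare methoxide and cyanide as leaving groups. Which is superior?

cyanide is the better leaving group.
pKₐ(HCN) ≈ 9.2 versus pKₐ(CH₃OH) ≈ 15.5: cyanide is the much weaker base.
Sp carbon stabilises the charge somewhat, but still a poor LG.

cyanide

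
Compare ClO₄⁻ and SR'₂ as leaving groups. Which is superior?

ClO₄⁻

ClO₄⁻ is the better leaving group.
pKₐ(HClO₄) ≈ -10 versus pKₐ(R'₂SH⁺) ≈ -7: ClO₄⁻ is the much weaker base.
Extremely weak base; rarely used for safety reasons.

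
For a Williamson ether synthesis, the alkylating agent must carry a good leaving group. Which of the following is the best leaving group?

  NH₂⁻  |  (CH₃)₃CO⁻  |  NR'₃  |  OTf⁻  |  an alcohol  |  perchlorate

OTf⁻

A good leaving group is a weak base: the lower the pKₐ of its conjugate acid, the more readily it departs.
OTf⁻: pKₐ(CF₃SO₃H (triflic acid)) ≈ -14
perchlorate: pKₐ(HClO₄) ≈ -10
an alcohol: pKₐ(R'OH₂⁺) ≈ -2.4
NR'₃: pKₐ(R'₃NH⁺) ≈ 10.7
(CH₃)₃CO⁻: pKₐ(t-BuOH) ≈ 18
NH₂⁻: pKₐ(NH₃) ≈ 38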